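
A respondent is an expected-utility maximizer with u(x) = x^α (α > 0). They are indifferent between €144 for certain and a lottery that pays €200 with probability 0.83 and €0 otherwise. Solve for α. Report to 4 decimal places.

α ≈ 0.5672

EU(lottery) = 0.83·200^α + 0.17·0 = 0.83·200^α.
Equating: 144^α = 0.83·200^α, i.e. 0.7200^α = 0.83.
α = ln(0.83) / ln(144/200) = -0.1863296/-0.3285041 ≈ 0.5672.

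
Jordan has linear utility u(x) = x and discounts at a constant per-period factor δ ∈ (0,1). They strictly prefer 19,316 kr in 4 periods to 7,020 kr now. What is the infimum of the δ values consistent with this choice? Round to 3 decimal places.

δ > 0.776

The preference means 7020 < δ^4·19316.
So δ^4 > 7020/19316 = 0.36343; taking the 4th root of both positive sides preserves the inequality.
δ > 0.36343^(1/4) = 0.776.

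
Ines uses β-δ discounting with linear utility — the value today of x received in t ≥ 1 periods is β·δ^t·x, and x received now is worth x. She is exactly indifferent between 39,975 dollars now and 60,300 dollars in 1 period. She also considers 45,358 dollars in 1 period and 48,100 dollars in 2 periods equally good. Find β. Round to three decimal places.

Both payoffs in the second observation are in the future, so β drops out: δ^1·45358 = δ^2·48100 ⇒ δ = 45358/48100 = 0.94299.
Substituting δ into 39975 = β·δ·60300: β = 39975/(56862.524) ≈ 0.703.

β ≈ 0.703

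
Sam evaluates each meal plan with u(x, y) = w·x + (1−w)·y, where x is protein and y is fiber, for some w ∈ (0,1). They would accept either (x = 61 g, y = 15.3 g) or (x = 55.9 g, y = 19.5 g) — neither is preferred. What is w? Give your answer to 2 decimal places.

Equating utilities: w·61 + (1−w)·15.3 = w·55.9 + (1−w)·19.5.
Rearranging, 5.1·w − 4.2·(1−w) = 0.
So w/(1−w) = 4.2/5.1 = 0.8235, giving w = 4.2/(5.1+4.2) = 0.45.

w = 0.45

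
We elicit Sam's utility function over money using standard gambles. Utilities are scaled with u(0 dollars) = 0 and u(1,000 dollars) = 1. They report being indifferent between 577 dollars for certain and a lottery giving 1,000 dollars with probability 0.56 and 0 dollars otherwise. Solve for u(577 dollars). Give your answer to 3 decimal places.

The indifference gives u(577 dollars) = 0.56·u(1,000 dollars) + 0.44·u(0 dollars) = 0.56·1 + 0.44·0 = 0.56.

0.560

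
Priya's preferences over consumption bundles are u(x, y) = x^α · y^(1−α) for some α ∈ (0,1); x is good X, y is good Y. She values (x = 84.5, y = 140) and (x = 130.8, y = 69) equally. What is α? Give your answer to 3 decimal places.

α ≈ 0.618

Indifference: 84.5^α · 140^(1−α) = 130.8^α · 69^(1−α).
(84.5/130.8)^α = (69/140)^(1−α); take logs: α·ln(84.5/130.8) = (1−α)·ln(69/140), i.e. α·-0.436918 = (1−α)·-0.707536.
So α/(1−α) = (-0.707536)/(-0.436918) = 1.619379, and α = 1.619379/2.619379 ≈ 0.618.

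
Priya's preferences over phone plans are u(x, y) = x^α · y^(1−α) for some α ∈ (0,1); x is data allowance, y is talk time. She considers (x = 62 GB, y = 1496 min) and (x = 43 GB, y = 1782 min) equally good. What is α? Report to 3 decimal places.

α ≈ 0.323

Set the two utilities equal: 62^α·1496^(1−α) = 43^α·1782^(1−α).
Taking logs: α·ln 62 + (1−α)·ln 1496 = α·ln 43 + (1−α)·ln 1782, i.e. α·0.365934 = (1−α)·0.174941.
So α/(1−α) = (0.174941)/(0.365934) = 0.478067, and α = 0.478067/1.478067 ≈ 0.323.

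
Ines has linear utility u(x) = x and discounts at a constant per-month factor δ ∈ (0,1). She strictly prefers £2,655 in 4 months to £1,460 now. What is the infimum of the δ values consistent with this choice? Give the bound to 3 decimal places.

δ > 0.861

Comparing present values: 1460 < δ^4·2655.
Hence δ^4 > 1460/2655 = 0.54991, and x ↦ x^(1/4) is increasing on (0,∞).
δ > 0.54991^(1/4) = 0.861.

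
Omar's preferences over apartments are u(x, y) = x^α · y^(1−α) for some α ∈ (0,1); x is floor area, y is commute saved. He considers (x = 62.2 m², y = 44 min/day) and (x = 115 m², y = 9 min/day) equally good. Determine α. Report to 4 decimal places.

The Cobb–Douglas utilities coincide, so 62.2^α·44^(1−α) = 115^α·9^(1−α).
(62.2/115)^α = (9/44)^(1−α); take logs: α·ln(62.2/115) = (1−α)·ln(9/44), i.e. α·-0.6145771 = (1−α)·-1.5869651.
Thus α·(-2.2015422) = -1.5869651, so α = -1.5869651/-2.2015422 ≈ 0.7208.

α ≈ 0.7208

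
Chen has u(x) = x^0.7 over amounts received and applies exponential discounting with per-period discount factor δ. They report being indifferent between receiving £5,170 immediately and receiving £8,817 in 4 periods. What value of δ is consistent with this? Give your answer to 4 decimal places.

δ ≈ 0.9108

Indifference means u(5170) = δ^4 · u(8817), so δ^4 = u(5170)/u(8817).
With u(x) = x^0.7: δ^4 = 5170^0.7/8817^0.7 = (5170/8817)^0.7 = 0.68821.
Hence δ = (0.68821)^(1/4) = 0.910814.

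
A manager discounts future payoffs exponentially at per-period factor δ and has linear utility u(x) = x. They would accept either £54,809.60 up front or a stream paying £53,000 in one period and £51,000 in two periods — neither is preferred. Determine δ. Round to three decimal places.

δ ≈ 0.640

Equating present values: 54809.60 = 53000δ + 51000δ².
That is, 51000δ² + 53000δ − 54809.60 = 0, a quadratic in δ.
δ = (−53000 + √(53000² + 4·51000·54809.60)) / (2·51000) = (−53000 + √13990158400.00) / 102000 ≈ 0.640.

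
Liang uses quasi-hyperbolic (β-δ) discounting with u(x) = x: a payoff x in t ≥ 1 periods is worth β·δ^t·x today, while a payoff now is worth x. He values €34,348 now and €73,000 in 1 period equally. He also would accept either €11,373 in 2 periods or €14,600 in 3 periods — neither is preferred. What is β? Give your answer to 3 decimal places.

β ≈ 0.604

The second indifference involves only future payoffs, so β cancels: β·δ^2·11373 = β·δ^3·14600, giving δ = 11373/14600 = 0.77897.
Now use the now-vs-future pair: 34348 = β·δ·73000 gives β = 34348/(0.77897·73000) ≈ 0.604.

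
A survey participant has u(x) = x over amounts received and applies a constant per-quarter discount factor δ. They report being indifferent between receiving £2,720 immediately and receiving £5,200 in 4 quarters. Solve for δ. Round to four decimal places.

Indifference means u(2720) = δ^4 · u(5200), so δ^4 = u(2720)/u(5200).
With u(x) = x: δ^4 = 2720/5200 = 0.52308.
Hence δ = (0.52308)^(1/4) = 0.850436.

δ ≈ 0.8504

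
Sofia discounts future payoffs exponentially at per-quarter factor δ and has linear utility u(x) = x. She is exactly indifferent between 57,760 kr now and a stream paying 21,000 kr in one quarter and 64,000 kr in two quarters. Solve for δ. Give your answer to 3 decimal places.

Equating present values: 57760 = 21000δ + 64000δ².
So 64000δ² + 21000δ − 57760 = 0.
The positive root is δ = [−21000 + √(21000² + 4·64000·57760)] / (2·64000) = (−21000 + 123400.000)/128000 ≈ 0.800.

δ ≈ 0.800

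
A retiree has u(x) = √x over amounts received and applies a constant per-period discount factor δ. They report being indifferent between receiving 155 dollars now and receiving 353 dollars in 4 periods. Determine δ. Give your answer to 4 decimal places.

δ ≈ 0.9022

Indifference means u(155) = δ^4 · u(353), so δ^4 = u(155)/u(353).
Since u(x) = √x, δ^4 = √(155/353) = 0.66264.
Taking the 4th root: δ = 0.66264^(1/4) ≈ 0.9022.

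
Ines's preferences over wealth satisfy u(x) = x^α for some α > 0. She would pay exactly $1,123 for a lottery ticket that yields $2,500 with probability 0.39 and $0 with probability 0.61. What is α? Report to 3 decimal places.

The lottery's expected utility is 0.39·u(2500) + 0.61·u(0) = 0.39·2500^α (since u(0) = 0 for α > 0).
Indifference: 1123^α = 0.39·2500^α, so (1123/2500)^α = 0.39.
α = ln(0.39) / ln(1123/2500) = -0.941609/-0.800287 ≈ 1.177.

α ≈ 1.177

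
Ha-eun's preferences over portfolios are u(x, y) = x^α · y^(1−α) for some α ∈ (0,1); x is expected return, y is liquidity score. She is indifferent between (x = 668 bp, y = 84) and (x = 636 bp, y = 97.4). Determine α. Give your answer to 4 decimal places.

α ≈ 0.7509

The Cobb–Douglas utilities coincide, so 668^α·84^(1−α) = 636^α·97.4^(1−α).
Rearrange to (668/636)^α = (97.4/84)^(1−α) and take logs: α·0.0490896 = (1−α)·0.1480094.
So α/(1−α) = (0.1480094)/(0.0490896) = 3.0150867, and α = 3.0150867/4.0150867 ≈ 0.7509.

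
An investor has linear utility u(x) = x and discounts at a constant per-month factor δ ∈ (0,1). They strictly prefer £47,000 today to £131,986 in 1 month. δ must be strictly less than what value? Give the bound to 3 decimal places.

δ < 0.356

Comparing present values: 47000 > δ·131986.
Dividing through by 131986 gives δ < 0.35610.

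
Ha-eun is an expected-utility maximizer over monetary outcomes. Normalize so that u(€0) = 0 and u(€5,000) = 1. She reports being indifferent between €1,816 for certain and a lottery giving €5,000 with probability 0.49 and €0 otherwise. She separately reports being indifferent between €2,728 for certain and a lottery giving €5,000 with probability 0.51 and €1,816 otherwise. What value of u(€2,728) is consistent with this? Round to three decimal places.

The first gamble pins u(€1,816): it must equal 0.49·1 + 0.51·0 = 0.49.
The second indifference gives u(€2,728) = 0.51·u(€5,000) + 0.49·u(€1,816) = 0.51·1.00 + 0.49·0.49 = 0.7501.

0.750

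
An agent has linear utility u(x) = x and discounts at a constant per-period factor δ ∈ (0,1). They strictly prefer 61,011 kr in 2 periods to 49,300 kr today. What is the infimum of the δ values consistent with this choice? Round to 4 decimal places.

δ > 0.8989

Comparing present values: 49300 < δ^2·61011.
So δ^2 > 49300/61011 = 0.80805; taking the square root of both positive sides preserves the inequality.
δ > 0.80805^(1/2) = 0.8989.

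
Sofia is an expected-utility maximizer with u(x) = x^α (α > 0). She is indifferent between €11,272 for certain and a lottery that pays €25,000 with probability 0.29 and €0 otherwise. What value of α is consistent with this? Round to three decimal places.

Since u(0) = 0, the lottery's EU is 0.29·25000^α.
Equating: 11272^α = 0.29·25000^α, i.e. 0.4509^α = 0.29.
α = ln(0.29) / ln(11272/25000) = -1.237874/-0.796554 ≈ 1.554.

α ≈ 1.554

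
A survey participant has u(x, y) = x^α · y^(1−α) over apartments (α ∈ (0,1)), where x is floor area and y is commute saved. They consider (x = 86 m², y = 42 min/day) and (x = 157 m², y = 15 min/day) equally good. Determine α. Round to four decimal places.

Indifference: 86^α · 42^(1−α) = 157^α · 15^(1−α).
(86/157)^α = (15/42)^(1−α); take logs: α·ln(86/157) = (1−α)·ln(15/42), i.e. α·-0.6018985 = (1−α)·-1.0296194.
Thus α·(-1.6315179) = -1.0296194, so α = -1.0296194/-1.6315179 ≈ 0.6311.

α ≈ 0.6311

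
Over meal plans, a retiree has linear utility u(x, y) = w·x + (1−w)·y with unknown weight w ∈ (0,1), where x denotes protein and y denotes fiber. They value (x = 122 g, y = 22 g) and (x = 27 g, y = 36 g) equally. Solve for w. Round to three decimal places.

Equating utilities: w·122 + (1−w)·22 = w·27 + (1−w)·36.
w·(122−27) = (1−w)·(36−22), i.e. w·95 = (1−w)·14.
So w/(1−w) = 14/95 = 0.1474, giving w = 14/(95+14) = 0.128.

w = 0.128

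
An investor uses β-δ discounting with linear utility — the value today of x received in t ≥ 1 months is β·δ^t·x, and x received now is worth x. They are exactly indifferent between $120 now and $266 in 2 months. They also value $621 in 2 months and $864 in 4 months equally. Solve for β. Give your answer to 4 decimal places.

β ≈ 0.6277

From the later pair, β·δ^2·621 = β·δ^4·864; dividing through, δ^2 = 621/864 = 0.71875, so δ = 0.84779.
Now use the now-vs-future pair: 120 = β·δ^2·266 gives β = 120/(0.71875·266) ≈ 0.6277.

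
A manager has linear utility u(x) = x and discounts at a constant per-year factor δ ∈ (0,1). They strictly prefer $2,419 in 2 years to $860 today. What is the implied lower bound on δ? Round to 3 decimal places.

δ > 0.596

Comparing present values: 860 < δ^2·2419.
Hence δ^2 > 860/2419 = 0.35552, and x ↦ x^(1/2) is increasing on (0,∞).
δ > 0.35552^(1/2) = 0.596.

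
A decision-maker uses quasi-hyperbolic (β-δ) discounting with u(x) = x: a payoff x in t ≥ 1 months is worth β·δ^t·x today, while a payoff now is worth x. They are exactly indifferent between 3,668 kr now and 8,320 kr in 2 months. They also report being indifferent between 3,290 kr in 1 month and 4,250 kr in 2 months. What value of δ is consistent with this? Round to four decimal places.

Both payoffs in the second observation are in the future, so β drops out: δ^1·3290 = δ^2·4250 ⇒ δ = 3290/4250 = 0.77412.

δ ≈ 0.7741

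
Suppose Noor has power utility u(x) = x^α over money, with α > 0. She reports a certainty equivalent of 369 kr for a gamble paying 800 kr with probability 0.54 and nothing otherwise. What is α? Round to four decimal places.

α ≈ 0.7963

Since u(0) = 0, the lottery's EU is 0.54·800^α.
Indifference: 369^α = 0.54·800^α, so (369/800)^α = 0.54.
Taking logs: α·ln(369/800) = ln(0.54), so α = -0.6161861 / -0.7738151 ≈ 0.7963.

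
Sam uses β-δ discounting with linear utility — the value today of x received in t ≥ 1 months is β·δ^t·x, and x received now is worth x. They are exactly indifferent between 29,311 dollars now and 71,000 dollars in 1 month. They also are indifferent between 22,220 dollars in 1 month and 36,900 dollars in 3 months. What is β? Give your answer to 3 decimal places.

β ≈ 0.532

From the later pair, β·δ^1·22220 = β·δ^3·36900; dividing through, δ^2 = 22220/36900 = 0.60217, so δ = 0.77599.
The first indifference: 29311 = β·δ·71000, so β = 29311/(δ·71000) = 29311/(0.77599·71000) ≈ 0.532.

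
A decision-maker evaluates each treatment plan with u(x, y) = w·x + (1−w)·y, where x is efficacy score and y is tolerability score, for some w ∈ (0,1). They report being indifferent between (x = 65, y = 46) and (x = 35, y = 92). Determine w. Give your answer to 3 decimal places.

u(65,46) = u(35,92) means w·65 + (1−w)·46 = w·35 + (1−w)·92.
Rearranging, 30·w − 46·(1−w) = 0.
So w/(1−w) = 46/30 = 1.5333, giving w = 46/(30+46) = 0.605.

w = 0.605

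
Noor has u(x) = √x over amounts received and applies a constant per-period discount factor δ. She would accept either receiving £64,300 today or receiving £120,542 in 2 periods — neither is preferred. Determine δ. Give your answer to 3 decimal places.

Indifference means u(64300) = δ^2 · u(120542), so δ^2 = u(64300)/u(120542).
With u(x) = √x: δ^2 = √64300/√120542 = √(64300/120542) = 0.73036.
So δ = 0.73036^(1/2) ≈ 0.855.

δ ≈ 0.855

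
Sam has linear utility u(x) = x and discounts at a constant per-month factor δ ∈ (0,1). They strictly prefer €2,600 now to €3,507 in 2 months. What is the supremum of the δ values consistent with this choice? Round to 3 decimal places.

The preference means 2600 > δ^2·3507.
So δ^2 < 2600/3507 = 0.74137; taking the square root of both positive sides preserves the inequality.
δ < (2600/3507)^(1/2) ≈ 0.861.

δ < 0.861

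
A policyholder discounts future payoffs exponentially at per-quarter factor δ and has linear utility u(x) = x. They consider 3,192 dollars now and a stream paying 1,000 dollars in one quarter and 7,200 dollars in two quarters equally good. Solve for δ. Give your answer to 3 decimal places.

δ ≈ 0.600

The stream is worth 1000δ + 7200δ² today, so 1000δ + 7200δ² = 3192.
That is, 7200δ² + 1000δ − 3192 = 0, a quadratic in δ.
δ = (−1000 + √(1000² + 4·7200·3192)) / (2·7200) = (−1000 + √92929600.00) / 14400 ≈ 0.600.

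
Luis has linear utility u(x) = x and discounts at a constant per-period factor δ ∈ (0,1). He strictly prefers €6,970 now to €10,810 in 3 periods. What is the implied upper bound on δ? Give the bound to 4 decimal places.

Under u(x) = x this choice says 6970 > δ^3·10810.
Dividing by 10810: δ^3 < 0.64477. Both sides are positive, so the cube root keeps the direction.
δ < (6970/10810)^(1/3) ≈ 0.8639.

δ < 0.8639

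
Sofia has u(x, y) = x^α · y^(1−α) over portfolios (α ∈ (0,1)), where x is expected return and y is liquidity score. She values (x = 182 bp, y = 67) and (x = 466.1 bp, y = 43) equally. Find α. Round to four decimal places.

α ≈ 0.3205

Indifference: 182^α · 67^(1−α) = 466.1^α · 43^(1−α).
Rearrange to (182/466.1)^α = (43/67)^(1−α) and take logs: α·-0.9403935 = (1−α)·-0.4434925.
So α/(1−α) = (-0.4434925)/(-0.9403935) = 0.4716031, and α = 0.4716031/1.4716031 ≈ 0.3205.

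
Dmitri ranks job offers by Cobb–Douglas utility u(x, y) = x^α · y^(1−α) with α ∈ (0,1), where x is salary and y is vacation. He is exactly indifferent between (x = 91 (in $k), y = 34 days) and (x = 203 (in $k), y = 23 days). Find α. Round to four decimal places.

Set the two utilities equal: 91^α·34^(1−α) = 203^α·23^(1−α).
Taking logs: α·ln 91 + (1−α)·ln 34 = α·ln 203 + (1−α)·ln 23, i.e. α·-0.8023465 = (1−α)·-0.3908663.
So α/(1−α) = (-0.3908663)/(-0.8023465) = 0.4871540, and α = 0.4871540/1.4871540 ≈ 0.3276.

α ≈ 0.3276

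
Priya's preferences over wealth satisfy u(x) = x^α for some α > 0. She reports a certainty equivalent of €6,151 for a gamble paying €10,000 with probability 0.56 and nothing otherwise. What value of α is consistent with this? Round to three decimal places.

α ≈ 1.193

The lottery's expected utility is 0.56·u(10000) + 0.44·u(0) = 0.56·10000^α (since u(0) = 0 for α > 0).
Indifference: 6151^α = 0.56·10000^α, so (6151/10000)^α = 0.56.
Taking logs: α·ln(6151/10000) = ln(0.56), so α = -0.579818 / -0.485970 ≈ 1.193.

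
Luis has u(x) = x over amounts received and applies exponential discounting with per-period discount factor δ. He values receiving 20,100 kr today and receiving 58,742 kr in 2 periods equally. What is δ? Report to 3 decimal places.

Indifference means u(20100) = δ^2 · u(58742), so δ^2 = u(20100)/u(58742).
With u(x) = x: δ^2 = 20100/58742 = 0.34217.
Taking the square root: δ = 0.34217^(1/2) ≈ 0.585.

δ ≈ 0.585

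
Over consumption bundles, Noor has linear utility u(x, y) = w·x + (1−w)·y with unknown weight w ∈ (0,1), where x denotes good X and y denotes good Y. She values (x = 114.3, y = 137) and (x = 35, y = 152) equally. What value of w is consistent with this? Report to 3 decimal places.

w = 0.159

u(114.3,137) = u(35,152) means w·114.3 + (1−w)·137 = w·35 + (1−w)·152.
Rearranging, 79.3·w − 15·(1−w) = 0.
Hence w = 15/(79.3+15) = 15/94.3 = 0.159.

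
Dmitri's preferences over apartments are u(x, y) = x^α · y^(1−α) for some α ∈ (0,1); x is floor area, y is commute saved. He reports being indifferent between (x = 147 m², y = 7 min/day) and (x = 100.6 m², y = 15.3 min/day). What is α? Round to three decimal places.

α ≈ 0.673

Set the two utilities equal: 147^α·7^(1−α) = 100.6^α·15.3^(1−α).
(147/100.6)^α = (15.3/7)^(1−α); take logs: α·ln(147/100.6) = (1−α)·ln(15.3/7), i.e. α·0.379280 = (1−α)·0.781943.
So α/(1−α) = (0.781943)/(0.379280) = 2.061651, and α = 2.061651/3.061651 ≈ 0.673.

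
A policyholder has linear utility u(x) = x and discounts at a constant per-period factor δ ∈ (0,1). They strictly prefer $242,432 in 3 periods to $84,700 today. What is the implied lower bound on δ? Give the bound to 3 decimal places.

The preference means 84700 < δ^3·242432.
Dividing by 242432: δ^3 > 0.34938. Both sides are positive, so the cube root keeps the direction.
δ > (84700/242432)^(1/3) ≈ 0.704.

δ > 0.704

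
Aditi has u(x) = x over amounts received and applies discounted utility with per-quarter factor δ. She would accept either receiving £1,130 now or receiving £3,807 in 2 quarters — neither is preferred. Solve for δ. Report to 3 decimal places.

δ ≈ 0.545

The payoff in 2 quarters is discounted by δ^2, so u(1130) = δ^2·u(3807) and δ^2 = u(1130)/u(3807).
With u(x) = x: δ^2 = 1130/3807 = 0.29682.
Hence δ = (0.29682)^(1/2) = 0.54481.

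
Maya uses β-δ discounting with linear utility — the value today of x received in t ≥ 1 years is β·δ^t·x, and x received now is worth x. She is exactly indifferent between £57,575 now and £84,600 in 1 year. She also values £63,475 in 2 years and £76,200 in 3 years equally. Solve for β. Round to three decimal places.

β ≈ 0.817

The second indifference involves only future payoffs, so β cancels: β·δ^2·63475 = β·δ^3·76200, giving δ = 63475/76200 = 0.83301.
Now use the now-vs-future pair: 57575 = β·δ·84600 gives β = 57575/(0.83301·84600) ≈ 0.817.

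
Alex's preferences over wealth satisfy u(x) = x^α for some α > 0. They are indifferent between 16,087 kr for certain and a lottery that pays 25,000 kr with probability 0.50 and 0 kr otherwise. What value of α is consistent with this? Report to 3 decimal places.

α ≈ 1.572

EU(lottery) = 0.50·25000^α + 0.50·0 = 0.50·25000^α.
Setting u(16087) equal to that: 16087^α = 0.50·25000^α ⇒ (16087/25000)^α = 0.50.
α = ln(0.50) / ln(16087/25000) = -0.693147/-0.440864 ≈ 1.572.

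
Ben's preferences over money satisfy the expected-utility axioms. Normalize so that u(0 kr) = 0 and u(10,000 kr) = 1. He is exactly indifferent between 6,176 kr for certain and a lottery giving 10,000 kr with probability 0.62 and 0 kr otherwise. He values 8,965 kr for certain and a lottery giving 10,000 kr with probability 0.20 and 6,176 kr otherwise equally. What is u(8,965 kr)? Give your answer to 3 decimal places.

0.696

From the first indifference, u(6,176 kr) = 0.62·u(10,000 kr) + 0.38·u(0 kr) = 0.62·1 + 0.38·0 = 0.62.
The second indifference gives u(8,965 kr) = 0.20·u(10,000 kr) + 0.80·u(6,176 kr) = 0.20·1.00 + 0.80·0.62 = 0.6960.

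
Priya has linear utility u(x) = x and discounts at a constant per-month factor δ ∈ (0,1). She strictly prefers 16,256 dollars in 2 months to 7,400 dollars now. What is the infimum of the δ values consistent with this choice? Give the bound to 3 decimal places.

δ > 0.675

Under u(x) = x this choice says 7400 < δ^2·16256.
So δ^2 > 7400/16256 = 0.45522; taking the square root of both positive sides preserves the inequality.
δ > (7400/16256)^(1/2) ≈ 0.675.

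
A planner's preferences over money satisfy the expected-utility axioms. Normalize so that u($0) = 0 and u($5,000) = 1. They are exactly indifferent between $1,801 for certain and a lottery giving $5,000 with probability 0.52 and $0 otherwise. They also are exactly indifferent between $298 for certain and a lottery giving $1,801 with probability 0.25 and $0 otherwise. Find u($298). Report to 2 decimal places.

0.13

First, u($1,801) = 0.52·u($5,000) + 0.48·u($0) = 0.52.
The second indifference gives u($298) = 0.25·u($1,801) + 0.75·u($0) = 0.25·0.52 + 0.75·0.00 = 0.1300.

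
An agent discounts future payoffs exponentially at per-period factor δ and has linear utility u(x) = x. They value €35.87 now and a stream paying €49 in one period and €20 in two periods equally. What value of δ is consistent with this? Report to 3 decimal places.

δ ≈ 0.590

The stream is worth 49δ + 20δ² today, so 49δ + 20δ² = 35.87.
That is, 20δ² + 49δ − 35.87 = 0, a quadratic in δ.
The positive root is δ = [−49 + √(49² + 4·20·35.87)] / (2·20) = (−49 + 72.599)/40 ≈ 0.590.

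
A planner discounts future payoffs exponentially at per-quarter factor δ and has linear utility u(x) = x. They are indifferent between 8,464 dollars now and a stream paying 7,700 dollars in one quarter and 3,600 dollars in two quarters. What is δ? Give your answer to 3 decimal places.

δ ≈ 0.800

Equating present values: 8464 = 7700δ + 3600δ².
That is, 3600δ² + 7700δ − 8464 = 0, a quadratic in δ.
δ = (−7700 + √(7700² + 4·3600·8464)) / (2·3600) = (−7700 + √181171600.00) / 7200 ≈ 0.800.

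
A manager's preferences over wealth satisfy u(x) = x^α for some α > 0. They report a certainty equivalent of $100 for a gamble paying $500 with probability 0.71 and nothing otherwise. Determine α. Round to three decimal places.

α ≈ 0.213

Since u(0) = 0, the lottery's EU is 0.71·500^α.
Setting u(100) equal to that: 100^α = 0.71·500^α ⇒ (100/500)^α = 0.71.
Taking logs: α·ln(100/500) = ln(0.71), so α = -0.342490 / -1.609438 ≈ 0.213.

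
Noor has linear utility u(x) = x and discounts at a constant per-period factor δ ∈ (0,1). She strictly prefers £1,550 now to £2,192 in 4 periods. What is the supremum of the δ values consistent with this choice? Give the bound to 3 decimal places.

δ < 0.917

Under u(x) = x this choice says 1550 > δ^4·2192.
So δ^4 < 1550/2192 = 0.70712; taking the 4th root of both positive sides preserves the inequality.
δ < (1550/2192)^(1/4) ≈ 0.917.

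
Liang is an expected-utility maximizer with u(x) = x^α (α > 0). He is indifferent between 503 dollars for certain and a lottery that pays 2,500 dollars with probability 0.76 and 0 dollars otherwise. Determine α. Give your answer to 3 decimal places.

The lottery's expected utility is 0.76·u(2500) + 0.24·u(0) = 0.76·2500^α (since u(0) = 0 for α > 0).
Equating: 503^α = 0.76·2500^α, i.e. 0.2012^α = 0.76.
Taking logs: α·ln(503/2500) = ln(0.76), so α = -0.274437 / -1.603456 ≈ 0.171.

α ≈ 0.171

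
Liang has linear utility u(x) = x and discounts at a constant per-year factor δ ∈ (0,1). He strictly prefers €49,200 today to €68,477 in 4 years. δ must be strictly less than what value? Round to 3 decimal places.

Comparing present values: 49200 > δ^4·68477.
Dividing by 68477: δ^4 < 0.71849. Both sides are positive, so the 4th root keeps the direction.
δ < (49200/68477)^(1/4) ≈ 0.921.

δ < 0.921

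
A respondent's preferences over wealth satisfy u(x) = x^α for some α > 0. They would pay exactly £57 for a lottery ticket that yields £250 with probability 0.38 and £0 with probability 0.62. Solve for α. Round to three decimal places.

α ≈ 0.654

EU(lottery) = 0.38·250^α + 0.62·0 = 0.38·250^α.
Setting u(57) equal to that: 57^α = 0.38·250^α ⇒ (57/250)^α = 0.38.
Take logs: α = ln 0.38 / ln(57/250) ≈ 0.65448.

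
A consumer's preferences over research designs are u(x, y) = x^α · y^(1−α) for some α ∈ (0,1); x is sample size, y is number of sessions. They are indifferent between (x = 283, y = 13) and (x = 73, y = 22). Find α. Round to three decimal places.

α ≈ 0.280

The Cobb–Douglas utilities coincide, so 283^α·13^(1−α) = 73^α·22^(1−α).
(283/73)^α = (22/13)^(1−α); take logs: α·ln(283/73) = (1−α)·ln(22/13), i.e. α·1.354987 = (1−α)·0.526093.
Thus α·(1.881080) = 0.526093, so α = 0.526093/1.881080 ≈ 0.280.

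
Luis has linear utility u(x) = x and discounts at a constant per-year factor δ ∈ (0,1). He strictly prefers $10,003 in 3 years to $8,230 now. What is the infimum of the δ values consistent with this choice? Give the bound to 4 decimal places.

Under u(x) = x this choice says 8230 < δ^3·10003.
Hence δ^3 > 8230/10003 = 0.82275, and x ↦ x^(1/3) is increasing on (0,∞).
δ > 0.82275^(1/3) = 0.9370.

δ > 0.9370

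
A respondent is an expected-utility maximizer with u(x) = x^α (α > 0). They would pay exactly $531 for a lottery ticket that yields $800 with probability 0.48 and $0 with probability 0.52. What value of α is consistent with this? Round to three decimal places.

α ≈ 1.791

Since u(0) = 0, the lottery's EU is 0.48·800^α.
Equating: 531^α = 0.48·800^α, i.e. 0.6637^α = 0.48.
Take logs: α = ln 0.48 / ln(531/800) ≈ 1.79083.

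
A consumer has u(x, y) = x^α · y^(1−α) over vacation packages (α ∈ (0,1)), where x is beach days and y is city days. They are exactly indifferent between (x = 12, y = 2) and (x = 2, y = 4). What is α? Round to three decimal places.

α ≈ 0.279

The Cobb–Douglas utilities coincide, so 12^α·2^(1−α) = 2^α·4^(1−α).
Rearrange to (12/2)^α = (4/2)^(1−α) and take logs: α·1.791759 = (1−α)·0.693147.
With A = 1.791759 and B = 0.693147: α·A = (1−α)·B, so α = B/(A+B) = 0.693147/2.484906 ≈ 0.279.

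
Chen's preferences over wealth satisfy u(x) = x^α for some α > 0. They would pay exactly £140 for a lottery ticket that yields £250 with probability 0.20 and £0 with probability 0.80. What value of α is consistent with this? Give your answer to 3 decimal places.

α ≈ 2.776

The lottery's expected utility is 0.20·u(250) + 0.80·u(0) = 0.20·250^α (since u(0) = 0 for α > 0).
Indifference: 140^α = 0.20·250^α, so (140/250)^α = 0.20.
α = ln(0.20) / ln(140/250) = -1.609438/-0.579818 ≈ 2.776.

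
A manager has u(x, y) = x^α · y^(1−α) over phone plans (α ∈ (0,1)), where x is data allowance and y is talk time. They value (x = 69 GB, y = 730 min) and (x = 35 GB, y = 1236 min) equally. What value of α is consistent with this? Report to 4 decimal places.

Set the two utilities equal: 69^α·730^(1−α) = 35^α·1236^(1−α).
(69/35)^α = (1236/730)^(1−α); take logs: α·ln(69/35) = (1−α)·ln(1236/730), i.e. α·0.6787584 = (1−α)·0.5265911.
With A = 0.6787584 and B = 0.5265911: α·A = (1−α)·B, so α = B/(A+B) = 0.5265911/1.2053495 ≈ 0.4369.

α ≈ 0.4369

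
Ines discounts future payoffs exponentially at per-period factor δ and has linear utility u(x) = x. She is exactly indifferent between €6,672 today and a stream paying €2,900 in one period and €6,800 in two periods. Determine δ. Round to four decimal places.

δ ≈ 0.8000

The stream is worth 2900δ + 6800δ² today, so 2900δ + 6800δ² = 6672.
That is, 6800δ² + 2900δ − 6672 = 0, a quadratic in δ.
The positive root is δ = [−2900 + √(2900² + 4·6800·6672)] / (2·6800) = (−2900 + 13780.000)/13600 ≈ 0.8000.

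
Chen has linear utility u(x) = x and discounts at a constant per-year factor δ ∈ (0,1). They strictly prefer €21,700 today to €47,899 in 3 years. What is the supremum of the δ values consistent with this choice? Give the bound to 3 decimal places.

δ < 0.768

Comparing present values: 21700 > δ^3·47899.
Hence δ^3 < 21700/47899 = 0.45304, and x ↦ x^(1/3) is increasing on (0,∞).
δ < 0.45304^(1/3) = 0.768.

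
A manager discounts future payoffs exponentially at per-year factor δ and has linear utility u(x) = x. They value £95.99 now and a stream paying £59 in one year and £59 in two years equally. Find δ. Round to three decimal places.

δ ≈ 0.870

The stream is worth 59δ + 59δ² today, so 59δ + 59δ² = 95.99.
Rearranged: 59δ² + 59δ − 95.99 = 0.
The positive root is δ = [−59 + √(59² + 4·59·95.99)] / (2·59) = (−59 + 161.662)/118 ≈ 0.870.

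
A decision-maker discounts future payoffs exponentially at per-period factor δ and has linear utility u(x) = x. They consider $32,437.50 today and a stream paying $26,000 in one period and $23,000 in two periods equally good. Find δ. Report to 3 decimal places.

Present value of the stream is 26000·δ + 23000·δ². Indifference gives 26000δ + 23000δ² = 32437.50.
So 23000δ² + 26000δ − 32437.50 = 0.
δ = (−26000 + √(26000² + 4·23000·32437.50)) / (2·23000) = (−26000 + √3660250000.00) / 46000 ≈ 0.750.

δ ≈ 0.750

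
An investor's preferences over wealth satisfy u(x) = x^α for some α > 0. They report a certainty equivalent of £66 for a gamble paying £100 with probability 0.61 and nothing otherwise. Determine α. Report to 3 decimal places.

Since u(0) = 0, the lottery's EU is 0.61·100^α.
Equating: 66^α = 0.61·100^α, i.e. 0.6600^α = 0.61.
α = ln(0.61) / ln(66/100) = -0.494296/-0.415515 ≈ 1.190.

α ≈ 1.190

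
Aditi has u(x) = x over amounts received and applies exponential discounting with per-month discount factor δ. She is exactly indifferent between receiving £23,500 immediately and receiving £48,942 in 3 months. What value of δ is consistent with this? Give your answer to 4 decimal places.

Indifference means u(23500) = δ^3 · u(48942), so δ^3 = u(23500)/u(48942).
With u(x) = x: δ^3 = 23500/48942 = 0.48016.
Taking the cube root: δ = 0.48016^(1/3) ≈ 0.7831.

δ ≈ 0.7831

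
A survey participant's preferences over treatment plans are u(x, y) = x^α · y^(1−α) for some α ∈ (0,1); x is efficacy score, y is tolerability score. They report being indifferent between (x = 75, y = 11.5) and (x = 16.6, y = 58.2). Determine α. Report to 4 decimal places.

Set the two utilities equal: 75^α·11.5^(1−α) = 16.6^α·58.2^(1−α).
Taking logs: α·ln 75 + (1−α)·ln 11.5 = α·ln 16.6 + (1−α)·ln 58.2, i.e. α·1.5080854 = (1−α)·1.6215383.
Thus α·(3.1296237) = 1.6215383, so α = 1.6215383/3.1296237 ≈ 0.5181.

α ≈ 0.5181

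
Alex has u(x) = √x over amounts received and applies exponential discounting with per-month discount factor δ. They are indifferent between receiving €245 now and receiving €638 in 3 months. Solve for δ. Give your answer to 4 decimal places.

Equating discounted utilities: u(245) = δ^3·u(638) ⇒ δ^3 = u(245)/u(638).
With u(x) = √x: δ^3 = √245/√638 = √(245/638) = 0.61969.
Taking the cube root: δ = 0.61969^(1/3) ≈ 0.8526.

δ ≈ 0.8526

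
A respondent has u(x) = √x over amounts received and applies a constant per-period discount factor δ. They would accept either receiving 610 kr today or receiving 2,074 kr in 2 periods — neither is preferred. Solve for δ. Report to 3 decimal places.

δ ≈ 0.736

Equating discounted utilities: u(610) = δ^2·u(2074) ⇒ δ^2 = u(610)/u(2074).
Since u(x) = √x, δ^2 = √(610/2074) = 0.54233.
Hence δ = (0.54233)^(1/2) = 0.73643.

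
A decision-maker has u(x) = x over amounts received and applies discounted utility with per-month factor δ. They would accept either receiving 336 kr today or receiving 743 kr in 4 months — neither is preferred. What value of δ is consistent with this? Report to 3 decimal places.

Indifference means u(336) = δ^4 · u(743), so δ^4 = u(336)/u(743).
With u(x) = x: δ^4 = 336/743 = 0.45222.
Taking the 4th root: δ = 0.45222^(1/4) ≈ 0.820.

δ ≈ 0.820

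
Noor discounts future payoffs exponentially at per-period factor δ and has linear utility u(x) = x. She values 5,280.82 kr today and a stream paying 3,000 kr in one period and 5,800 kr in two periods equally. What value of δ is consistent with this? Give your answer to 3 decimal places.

Present value of the stream is 3000·δ + 5800·δ². Indifference gives 3000δ + 5800δ² = 5280.82.
Rearranged: 5800δ² + 3000δ − 5280.82 = 0.
The positive root is δ = [−3000 + √(3000² + 4·5800·5280.82)] / (2·5800) = (−3000 + 11468.000)/11600 ≈ 0.730.

δ ≈ 0.730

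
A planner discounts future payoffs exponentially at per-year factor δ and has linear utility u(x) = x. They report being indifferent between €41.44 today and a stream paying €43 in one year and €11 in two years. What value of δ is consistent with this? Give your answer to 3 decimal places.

δ ≈ 0.800

Equating present values: 41.44 = 43δ + 11δ².
That is, 11δ² + 43δ − 41.44 = 0, a quadratic in δ.
By the quadratic formula (taking the positive root), δ = (−43 + √3672.36) / 22 ≈ 0.800.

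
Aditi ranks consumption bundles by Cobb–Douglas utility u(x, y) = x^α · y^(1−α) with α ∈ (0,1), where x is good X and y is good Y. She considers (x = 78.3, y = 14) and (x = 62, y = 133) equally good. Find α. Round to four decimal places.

α ≈ 0.9061

The Cobb–Douglas utilities coincide, so 78.3^α·14^(1−α) = 62^α·133^(1−α).
(78.3/62)^α = (133/14)^(1−α); take logs: α·ln(78.3/62) = (1−α)·ln(133/14), i.e. α·0.2334132 = (1−α)·2.2512918.
With A = 0.2334132 and B = 2.2512918: α·A = (1−α)·B, so α = B/(A+B) = 2.2512918/2.4847050 ≈ 0.9061.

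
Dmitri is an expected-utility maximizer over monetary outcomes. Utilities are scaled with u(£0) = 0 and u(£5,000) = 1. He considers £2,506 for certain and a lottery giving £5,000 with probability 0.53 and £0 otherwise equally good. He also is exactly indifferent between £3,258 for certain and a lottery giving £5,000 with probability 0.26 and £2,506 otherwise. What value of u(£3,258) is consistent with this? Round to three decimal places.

From the first indifference, u(£2,506) = 0.53·u(£5,000) + 0.47·u(£0) = 0.53·1 + 0.47·0 = 0.53.
The second indifference gives u(£3,258) = 0.26·u(£5,000) + 0.74·u(£2,506) = 0.26·1.00 + 0.74·0.53 = 0.6522.

0.652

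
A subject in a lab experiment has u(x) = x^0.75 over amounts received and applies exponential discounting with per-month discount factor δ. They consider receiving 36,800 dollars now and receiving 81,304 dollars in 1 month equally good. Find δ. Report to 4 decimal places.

δ ≈ 0.5518

The payoff in 1 month is discounted by δ, so u(36800) = δ·u(81304) and δ = u(36800)/u(81304).
With u(x) = x^0.75: δ = 36800^0.75/81304^0.75 = (36800/81304)^0.75 = 0.55183.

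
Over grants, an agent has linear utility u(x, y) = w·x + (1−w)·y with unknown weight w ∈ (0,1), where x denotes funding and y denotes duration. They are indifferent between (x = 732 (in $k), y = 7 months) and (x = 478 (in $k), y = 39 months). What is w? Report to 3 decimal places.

Equating utilities: w·732 + (1−w)·7 = w·478 + (1−w)·39.
w·(732−478) = (1−w)·(39−7), i.e. w·254 = (1−w)·32.
The marginal rate of substitution is 32/254, so w = 32/(254+32) = 0.112.

w = 0.112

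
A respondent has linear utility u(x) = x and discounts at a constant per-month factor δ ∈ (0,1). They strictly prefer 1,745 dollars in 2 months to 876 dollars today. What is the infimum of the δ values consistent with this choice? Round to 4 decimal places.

δ > 0.7085

The preference means 876 < δ^2·1745.
Dividing by 1745: δ^2 > 0.50201. Both sides are positive, so the square root keeps the direction.
δ > (876/1745)^(1/2) ≈ 0.7085.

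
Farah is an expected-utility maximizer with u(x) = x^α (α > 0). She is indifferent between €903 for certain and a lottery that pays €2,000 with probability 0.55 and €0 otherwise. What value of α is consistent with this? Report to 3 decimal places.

α ≈ 0.752

The lottery's expected utility is 0.55·u(2000) + 0.45·u(0) = 0.55·2000^α (since u(0) = 0 for α > 0).
Setting u(903) equal to that: 903^α = 0.55·2000^α ⇒ (903/2000)^α = 0.55.
Take logs: α = ln 0.55 / ln(903/2000) ≈ 0.75183.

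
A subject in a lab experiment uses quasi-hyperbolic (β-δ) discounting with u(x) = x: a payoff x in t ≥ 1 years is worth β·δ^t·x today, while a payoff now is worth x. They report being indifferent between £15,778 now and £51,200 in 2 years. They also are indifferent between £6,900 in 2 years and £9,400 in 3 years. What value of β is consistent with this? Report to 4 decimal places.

β ≈ 0.5719

From the later pair, β·δ^2·6900 = β·δ^3·9400; dividing through, δ = 6900/9400 = 0.73404.
The first indifference: 15778 = β·δ^2·51200, so β = 15778/(δ^2·51200) = 15778/(0.53882·51200) ≈ 0.5719.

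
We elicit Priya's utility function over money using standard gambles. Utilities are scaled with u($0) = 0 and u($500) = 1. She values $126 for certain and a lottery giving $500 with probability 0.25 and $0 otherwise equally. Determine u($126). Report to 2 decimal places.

u($126) equals the lottery's expected utility: 0.25·1 + 0.75·0 = 0.25.

0.25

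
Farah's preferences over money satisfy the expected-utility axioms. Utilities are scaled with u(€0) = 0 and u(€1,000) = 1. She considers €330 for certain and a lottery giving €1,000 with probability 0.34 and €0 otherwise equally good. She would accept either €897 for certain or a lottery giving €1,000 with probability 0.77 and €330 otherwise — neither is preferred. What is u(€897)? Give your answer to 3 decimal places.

From the first indifference, u(€330) = 0.34·u(€1,000) + 0.66·u(€0) = 0.34·1 + 0.66·0 = 0.34.
Then u(€897) = 0.77·u(€1,000) + 0.23·u(€330) = 0.77·1.00 + 0.23·0.34 = 0.8482.

0.848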